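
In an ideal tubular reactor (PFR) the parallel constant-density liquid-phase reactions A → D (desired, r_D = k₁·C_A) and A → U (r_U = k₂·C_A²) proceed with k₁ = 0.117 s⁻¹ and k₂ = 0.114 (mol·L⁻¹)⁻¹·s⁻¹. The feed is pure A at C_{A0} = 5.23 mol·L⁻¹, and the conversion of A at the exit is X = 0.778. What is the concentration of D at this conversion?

C_A = C_{A0}(1−X) = 1.161 mol·L⁻¹.
Along a PFR/batch, dC_D/dC_A = −r_D/(r_D+r_U) = −k₁/(k₁+k₂·C_A).
Integrating from C_{A0} to C_A: C_D = (0.117/0.114)·ln[(0.117+0.114·5.23)/(0.117+0.114·1.16)] = 1.026·ln(0.7132/0.2494) = 1.079 mol·L⁻¹.

1.08 mol·L⁻¹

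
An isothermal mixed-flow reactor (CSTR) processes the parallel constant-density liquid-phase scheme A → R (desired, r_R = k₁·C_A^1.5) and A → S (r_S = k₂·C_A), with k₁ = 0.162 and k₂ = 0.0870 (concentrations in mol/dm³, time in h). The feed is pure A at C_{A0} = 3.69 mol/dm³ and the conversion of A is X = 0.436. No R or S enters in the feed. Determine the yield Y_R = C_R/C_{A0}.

0.318

Exit C_A = C_{A0}(1−X) = 3.69×0.564 = 2.081 mol/dm³.
In a CSTR the entire volume is at exit conditions, so r_R = 0.162×2.081^1.5 = 0.4864 and r_S = 0.0870×2.081 = 0.1811.
Fraction of consumed A going to R: r_R/(r_R+r_S) = 0.7287.
C_R = 0.7287·C_{A0}·X = 0.7287×3.69×0.436 = 1.17 mol/dm³; Y_R = C_R/C_{A0} = 0.318.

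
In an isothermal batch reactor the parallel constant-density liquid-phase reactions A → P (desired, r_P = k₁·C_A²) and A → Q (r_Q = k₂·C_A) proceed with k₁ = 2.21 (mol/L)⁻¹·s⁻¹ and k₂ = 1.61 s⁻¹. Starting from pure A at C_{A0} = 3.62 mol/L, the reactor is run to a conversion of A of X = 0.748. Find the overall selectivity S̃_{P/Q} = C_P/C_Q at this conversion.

C_A = C_{A0}(1−X) = 0.9122 mol/L.
Along a PFR/batch, dC_Q/dC_A = −r_Q/(r_P+r_Q) = −k₂/(k₂+k₁·C_A).
Integrating from C_{A0} to C_A: C_Q = (1.61/2.21)·ln[(1.61+2.21·3.62)/(1.61+2.21·0.912)] = 0.7285·ln(9.610/3.626) = 0.7101 mol/L.
Then C_P = (C_{A0}−C_A) − C_Q = 2.708 − 0.7101 = 1.998 mol/L.
S̃_{P/Q} = C_P/C_Q = 1.998/0.7101 = 2.81.

2.81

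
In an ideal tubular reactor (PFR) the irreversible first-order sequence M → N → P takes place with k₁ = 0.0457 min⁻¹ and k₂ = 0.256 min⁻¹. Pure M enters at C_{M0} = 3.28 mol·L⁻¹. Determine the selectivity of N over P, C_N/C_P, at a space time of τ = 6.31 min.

Solving the coupled first-order balances gives C_N(τ) = [k₁/(k₂−k₁)]·C_{M0}·(e^(−k₁τ) − e^(−k₂τ)).
e^(−k₁τ) = e^(−0.0457×6.31) = e^(−0.2884) = 0.7495; e^(−k₂τ) = e^(−1.615) = 0.1988.
C_N = 0.0457×3.28/(0.256−0.0457) × (0.7495−0.1988) = 0.7128×0.5507 = 0.3925 mol·L⁻¹.
C_M = C_{M0}e^(−k₁τ) = 2.458 mol·L⁻¹, so C_P = C_{M0}−C_M−C_N = 0.4292 mol·L⁻¹; C_N/C_P = 0.915.

0.915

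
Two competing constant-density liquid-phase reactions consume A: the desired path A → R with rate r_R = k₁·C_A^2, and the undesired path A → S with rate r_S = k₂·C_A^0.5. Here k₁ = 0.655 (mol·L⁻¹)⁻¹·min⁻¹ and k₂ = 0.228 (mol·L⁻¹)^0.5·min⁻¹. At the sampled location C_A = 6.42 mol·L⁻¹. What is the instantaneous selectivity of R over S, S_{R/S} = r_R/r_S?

46.7

S_{R/S} = r_R/r_S = (k₁·C_A^2)/(k₂·C_A^0.5) = (k₁/k₂)·C_A^1.5.
= (0.655×6.420^2) / (0.228×6.420^0.5) = 27.00/0.5777 = 46.7.
Since the desired path is higher order in A, keeping C_A high (PFR or concentrated feed) favours R.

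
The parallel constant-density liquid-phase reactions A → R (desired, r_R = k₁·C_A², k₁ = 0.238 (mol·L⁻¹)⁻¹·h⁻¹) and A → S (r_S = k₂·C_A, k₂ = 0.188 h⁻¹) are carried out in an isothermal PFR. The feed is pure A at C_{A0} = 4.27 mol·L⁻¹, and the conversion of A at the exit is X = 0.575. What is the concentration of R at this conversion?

1.93 mol·L⁻¹

C_A = C_{A0}(1−X) = 1.815 mol·L⁻¹.
Along a PFR/batch, dC_S/dC_A = −r_S/(r_R+r_S) = −k₂/(k₂+k₁·C_A).
Integrating from C_{A0} to C_A: C_S = (0.188/0.238)·ln[(0.188+0.238·4.27)/(0.188+0.238·1.81)] = 0.7899·ln(1.204/0.6199) = 0.5245 mol·L⁻¹.
Then C_R = (C_{A0}−C_A) − C_S = 2.455 − 0.5245 = 1.931 mol·L⁻¹.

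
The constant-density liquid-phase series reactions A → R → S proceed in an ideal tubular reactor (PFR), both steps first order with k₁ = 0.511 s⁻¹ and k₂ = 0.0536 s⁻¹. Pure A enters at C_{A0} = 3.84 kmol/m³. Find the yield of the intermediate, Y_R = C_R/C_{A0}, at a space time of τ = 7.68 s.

The intermediate concentration in a first-order A→B→C sequence is C_R = k₁C_{A0}(e^(−k₁τ) − e^(−k₂τ))/(k₂−k₁).
e^(−k₁τ) = e^(−0.511×7.68) = e^(−3.924) = 0.01975; e^(−k₂τ) = e^(−0.4116) = 0.6626.
C_R = 0.511×3.84/(0.0536−0.511) × (0.01975−0.6626) = (-4.290)×(-0.6428) = 2.758 kmol/m³.
Y_R = C_R/C_{A0} = 2.758/3.84 = 0.718.

0.718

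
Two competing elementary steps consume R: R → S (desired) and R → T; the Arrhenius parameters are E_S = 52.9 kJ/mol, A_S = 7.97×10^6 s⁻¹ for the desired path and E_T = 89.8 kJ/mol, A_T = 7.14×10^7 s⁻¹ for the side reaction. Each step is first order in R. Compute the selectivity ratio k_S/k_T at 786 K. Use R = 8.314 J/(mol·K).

31.6

With equal orders, S_{S/T} = k_S/k_T = (A_S/A_T)·exp[(E_T−E_S)/(RT)].
(E_T−E_S)/(RT) = (89.8−52.9)×10³/(8.314×786) = 36900/6535 = 5.647.
k_S/k_T = (7.97×10^6/7.14×10^7)·exp(5.647) = 0.1116 × 283.4 = 31.6.
Since E_S < E_T, lowering the temperature improves selectivity toward S.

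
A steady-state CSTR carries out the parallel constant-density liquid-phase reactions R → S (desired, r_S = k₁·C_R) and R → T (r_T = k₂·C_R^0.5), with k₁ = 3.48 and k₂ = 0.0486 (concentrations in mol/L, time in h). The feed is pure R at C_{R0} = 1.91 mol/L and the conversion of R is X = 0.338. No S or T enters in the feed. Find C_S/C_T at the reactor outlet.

Exit C_R = C_{R0}(1−X) = 1.91×0.662 = 1.264 mol/L.
In a CSTR the entire volume is at exit conditions, so r_S = 3.48×1.264 = 4.400 and r_T = 0.0486×1.264^0.5 = 0.05465.
Overall selectivity = C_S/C_T = r_Sτ/(r_Tτ) = r_S/r_T = 80.5.

80.5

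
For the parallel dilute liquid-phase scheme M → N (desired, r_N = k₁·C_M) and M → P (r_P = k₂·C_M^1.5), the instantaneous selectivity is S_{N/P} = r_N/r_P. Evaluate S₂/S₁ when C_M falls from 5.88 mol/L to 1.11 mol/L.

2.30

S_{N/P} = (k₁/k₂)·C_M^-0.5, so S₂/S₁ = (C_{M,2}/C_{M,1})^-0.5.
= (1.11/5.88)^(-0.5) = (0.1888)^(-0.5) = 2.30.
Selectivity toward N rises as C_M falls — low-concentration operation is favoured.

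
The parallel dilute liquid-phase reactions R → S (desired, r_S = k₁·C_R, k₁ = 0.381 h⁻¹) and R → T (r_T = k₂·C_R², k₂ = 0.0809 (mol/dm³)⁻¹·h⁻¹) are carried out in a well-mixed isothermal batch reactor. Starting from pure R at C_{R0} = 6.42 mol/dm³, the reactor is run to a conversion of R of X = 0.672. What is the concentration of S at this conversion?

C_R = C_{R0}(1−X) = 2.106 mol/dm³.
Along a PFR/batch, dC_S/dC_R = −r_S/(r_S+r_T) = −k₁/(k₁+k₂·C_R).
Integrating from C_{R0} to C_R: C_S = (0.381/0.0809)·ln[(0.381+0.0809·6.42)/(0.381+0.0809·2.11)] = 4.710·ln(0.9004/0.5514) = 2.310 mol/dm³.

2.31 mol/dm³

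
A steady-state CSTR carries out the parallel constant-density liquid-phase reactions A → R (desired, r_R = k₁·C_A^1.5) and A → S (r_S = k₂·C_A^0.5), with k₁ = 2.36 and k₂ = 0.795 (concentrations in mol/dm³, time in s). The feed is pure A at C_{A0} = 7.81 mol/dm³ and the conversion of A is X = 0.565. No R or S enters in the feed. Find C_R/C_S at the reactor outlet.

10.1

Exit C_A = C_{A0}(1−X) = 7.81×0.435 = 3.397 mol/dm³.
In a CSTR the entire volume is at exit conditions, so r_R = 2.36×3.397^1.5 = 14.78 and r_S = 0.795×3.397^0.5 = 1.465.
Overall selectivity = C_R/C_S = r_Rτ/(r_Sτ) = r_R/r_S = 10.1.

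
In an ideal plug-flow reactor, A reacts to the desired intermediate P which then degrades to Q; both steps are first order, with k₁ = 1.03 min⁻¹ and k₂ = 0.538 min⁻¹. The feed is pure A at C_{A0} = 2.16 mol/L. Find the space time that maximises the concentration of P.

Setting dC_P/dτ = 0 gives τ_opt = ln(k₂/k₁)/(k₂−k₁).
= ln(0.538/1.03)/(0.538−1.03) = ln(0.5223)/-0.4920 = -0.6495/-0.4920 = 1.32 min.

1.32 min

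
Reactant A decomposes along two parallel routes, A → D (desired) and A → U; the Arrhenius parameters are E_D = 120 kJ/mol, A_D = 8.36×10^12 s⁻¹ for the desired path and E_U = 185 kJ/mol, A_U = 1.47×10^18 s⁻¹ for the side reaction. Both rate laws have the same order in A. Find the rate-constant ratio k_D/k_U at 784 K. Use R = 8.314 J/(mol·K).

0.122

With equal orders, S_{D/U} = k_D/k_U = (A_D/A_U)·exp[(E_U−E_D)/(RT)].
(E_U−E_D)/(RT) = (185−120)×10³/(8.314×784) = 65000/6518 = 9.972.
k_D/k_U = (8.36×10^12/1.47×10^18)·exp(9.972) = 5.687×10^-6 × 21421 = 0.122.
Since E_D < E_U, lowering the temperature improves selectivity toward D.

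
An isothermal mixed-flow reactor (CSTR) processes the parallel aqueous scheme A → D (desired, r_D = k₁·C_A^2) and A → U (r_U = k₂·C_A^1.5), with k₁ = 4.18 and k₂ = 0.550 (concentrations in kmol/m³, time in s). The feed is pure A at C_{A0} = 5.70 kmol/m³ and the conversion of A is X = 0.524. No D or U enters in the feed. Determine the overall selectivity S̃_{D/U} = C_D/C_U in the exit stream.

12.5

Exit C_A = C_{A0}(1−X) = 5.70×0.476 = 2.713 kmol/m³.
Rates in a CSTR are evaluated at the outlet concentration: r_D = 4.18×2.713^2 = 30.77, r_U = 0.550×2.713^1.5 = 2.458.
Overall selectivity = C_D/C_U = r_Dτ/(r_Uτ) = r_D/r_U = 12.5.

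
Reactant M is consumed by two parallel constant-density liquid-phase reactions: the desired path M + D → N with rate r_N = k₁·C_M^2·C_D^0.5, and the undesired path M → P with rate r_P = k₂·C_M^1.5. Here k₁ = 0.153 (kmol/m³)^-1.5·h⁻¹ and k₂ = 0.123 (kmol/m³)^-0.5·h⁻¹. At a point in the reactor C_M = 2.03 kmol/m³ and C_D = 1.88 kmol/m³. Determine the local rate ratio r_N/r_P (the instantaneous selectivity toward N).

2.43

S_{N/P} = r_N/r_P = (k₁·C_M^2·C_D^0.5)/(k₂·C_M^1.5) = (k₁/k₂)·C_M^0.5·C_D^0.5.
= (0.153×2.030^2×1.880^0.5) / (0.123×2.030^1.5) = 0.8645/0.3558 = 2.43.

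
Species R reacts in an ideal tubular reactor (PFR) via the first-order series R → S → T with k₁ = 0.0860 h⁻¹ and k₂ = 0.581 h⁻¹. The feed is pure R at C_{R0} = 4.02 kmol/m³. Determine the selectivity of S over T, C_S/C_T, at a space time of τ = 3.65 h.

0.650

The intermediate concentration in a first-order A→B→C sequence is C_S = k₁C_{R0}(e^(−k₁τ) − e^(−k₂τ))/(k₂−k₁).
e^(−k₁τ) = e^(−0.0860×3.65) = e^(−0.3139) = 0.7306; e^(−k₂τ) = e^(−2.121) = 0.1200.
C_S = 0.0860×4.02/(0.581−0.0860) × (0.7306−0.1200) = 0.6984×0.6106 = 0.4265 kmol/m³.
C_R = C_{R0}e^(−k₁τ) = 2.937 kmol/m³, so C_T = C_{R0}−C_R−C_S = 0.6565 kmol/m³; C_S/C_T = 0.650.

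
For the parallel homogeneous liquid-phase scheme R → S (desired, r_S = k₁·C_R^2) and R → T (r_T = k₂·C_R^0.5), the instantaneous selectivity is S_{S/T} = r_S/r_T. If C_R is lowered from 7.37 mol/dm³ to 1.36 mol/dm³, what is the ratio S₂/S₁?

0.0793

S_{S/T} = (k₁/k₂)·C_R^1.5, so S₂/S₁ = (C_{R,2}/C_{R,1})^1.5.
= (1.36/7.37)^1.5 = (0.1845)^1.5 = 0.0793.
Selectivity toward S falls as C_R falls — high-concentration operation is favoured.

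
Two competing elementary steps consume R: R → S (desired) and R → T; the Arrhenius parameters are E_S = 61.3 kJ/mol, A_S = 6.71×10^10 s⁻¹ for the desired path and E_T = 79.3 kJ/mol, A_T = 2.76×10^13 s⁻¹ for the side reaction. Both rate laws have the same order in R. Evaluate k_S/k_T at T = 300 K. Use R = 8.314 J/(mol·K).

3.31

k_S/k_T = (A_S/A_T)·exp[−(E_S−E_T)/(RT)] = (A_S/A_T)·exp[(E_T−E_S)/(RT)].
(E_T−E_S)/(RT) = (79.3−61.3)×10³/(8.314×300) = 18000/2494 = 7.217.
k_S/k_T = (6.71×10^10/2.76×10^13)·exp(7.217) = 0.002431 × 1362 = 3.31.
Since E_S < E_T, lowering the temperature improves selectivity toward S.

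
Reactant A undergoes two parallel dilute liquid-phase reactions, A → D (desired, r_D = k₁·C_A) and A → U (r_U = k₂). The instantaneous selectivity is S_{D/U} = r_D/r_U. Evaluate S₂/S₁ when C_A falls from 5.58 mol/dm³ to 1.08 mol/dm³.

0.194

S_{D/U} = (k₁/k₂)·C_A, so S₂/S₁ = (C_{A,2}/C_{A,1}).
= 1.08/5.58 = 0.194.
Selectivity toward D falls as C_A falls — high-concentration operation is favoured.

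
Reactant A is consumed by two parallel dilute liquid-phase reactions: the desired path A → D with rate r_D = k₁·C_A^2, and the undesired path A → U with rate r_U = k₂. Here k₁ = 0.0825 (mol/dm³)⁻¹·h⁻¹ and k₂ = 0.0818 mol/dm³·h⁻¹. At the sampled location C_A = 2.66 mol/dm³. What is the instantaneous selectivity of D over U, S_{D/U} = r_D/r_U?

7.14

S_{D/U} = r_D/r_U = (k₁·C_A^2)/(k₂) = (k₁/k₂)·C_A^2.
= (0.0825×2.660^2) / (0.0818) = 0.5837/0.08180 = 7.14.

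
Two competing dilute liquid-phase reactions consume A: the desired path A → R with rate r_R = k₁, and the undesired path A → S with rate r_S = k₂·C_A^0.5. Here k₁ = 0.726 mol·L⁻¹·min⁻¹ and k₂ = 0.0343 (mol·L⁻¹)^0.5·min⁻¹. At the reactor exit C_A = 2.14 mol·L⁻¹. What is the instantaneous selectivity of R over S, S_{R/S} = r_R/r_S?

S_{R/S} = r_R/r_S = (k₁)/(k₂·C_A^0.5) = (k₁/k₂)·C_A^-0.5.
= (0.726) / (0.0343×2.140^0.5) = 0.7260/0.05018 = 14.5.

14.5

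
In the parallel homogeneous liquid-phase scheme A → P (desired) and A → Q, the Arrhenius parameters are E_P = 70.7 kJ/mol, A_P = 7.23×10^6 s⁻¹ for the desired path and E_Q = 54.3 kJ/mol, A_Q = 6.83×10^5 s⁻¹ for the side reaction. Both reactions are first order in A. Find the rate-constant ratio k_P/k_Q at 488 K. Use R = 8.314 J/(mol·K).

0.186

With equal orders, S_{P/Q} = k_P/k_Q = (A_P/A_Q)·exp[(E_Q−E_P)/(RT)].
(E_Q−E_P)/(RT) = (54.3−70.7)×10³/(8.314×488) = -16400/4057 = -4.042.
k_P/k_Q = (7.23×10^6/6.83×10^5)·exp(-4.042) = 10.59 × 0.01756 = 0.186.
Since E_P > E_Q, raising the temperature improves selectivity toward P.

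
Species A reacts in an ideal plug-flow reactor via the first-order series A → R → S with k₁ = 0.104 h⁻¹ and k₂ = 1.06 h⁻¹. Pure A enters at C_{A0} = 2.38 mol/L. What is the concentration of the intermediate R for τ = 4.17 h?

Solving the coupled first-order balances gives C_R(τ) = [k₁/(k₂−k₁)]·C_{A0}·(e^(−k₁τ) − e^(−k₂τ)).
e^(−k₁τ) = e^(−0.104×4.17) = e^(−0.4337) = 0.6481; e^(−k₂τ) = e^(−4.420) = 0.01203.
C_R = 0.104×2.38/(1.06−0.104) × (0.6481−0.01203) = 0.2589×0.6361 = 0.1647 mol/L.

0.165 mol/L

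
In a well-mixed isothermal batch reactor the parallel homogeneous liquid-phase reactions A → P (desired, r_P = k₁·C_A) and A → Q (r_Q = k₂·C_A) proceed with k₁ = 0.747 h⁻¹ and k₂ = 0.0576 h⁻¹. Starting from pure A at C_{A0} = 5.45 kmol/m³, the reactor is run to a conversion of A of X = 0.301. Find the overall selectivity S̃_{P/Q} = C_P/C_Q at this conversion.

13.0

C_A = C_{A0}(1−X) = 3.810 kmol/m³.
Both paths are first order in A, so the instantaneous fraction to P is constant: dC_P/d(−C_A) = k₁/(k₁+k₂) = 0.9284.
C_P = 0.9284·(C_{A0}−C_A) = 0.9284×1.640 = 1.52 kmol/m³.
C_Q = (C_{A0}−C_A)−C_P = 0.1174 kmol/m³; S̃_{P/Q} = 1.523/0.1174 = 13.0.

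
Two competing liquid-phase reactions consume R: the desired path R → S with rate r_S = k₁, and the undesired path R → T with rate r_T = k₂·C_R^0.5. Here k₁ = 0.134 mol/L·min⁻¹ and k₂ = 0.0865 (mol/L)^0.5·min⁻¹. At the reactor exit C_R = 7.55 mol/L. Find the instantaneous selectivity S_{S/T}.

0.564

S_{S/T} = r_S/r_T = (k₁)/(k₂·C_R^0.5) = (k₁/k₂)·C_R^-0.5.
= (0.134) / (0.0865×7.550^0.5) = 0.1340/0.2377 = 0.564.
The undesired path is higher order in R, so low C_R (CSTR or dilute feed) favours S.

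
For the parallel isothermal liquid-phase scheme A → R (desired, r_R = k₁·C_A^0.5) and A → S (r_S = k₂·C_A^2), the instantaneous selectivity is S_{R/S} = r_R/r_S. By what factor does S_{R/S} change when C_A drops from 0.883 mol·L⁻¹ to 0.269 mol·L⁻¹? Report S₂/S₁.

S_{R/S} = (k₁/k₂)·C_A^-1.5, so S₂/S₁ = (C_{A,2}/C_{A,1})^-1.5.
= (0.269/0.883)^(-1.5) = (0.3046)^(-1.5) = 5.95.
Selectivity toward R rises as C_A falls — low-concentration operation is favoured.

5.95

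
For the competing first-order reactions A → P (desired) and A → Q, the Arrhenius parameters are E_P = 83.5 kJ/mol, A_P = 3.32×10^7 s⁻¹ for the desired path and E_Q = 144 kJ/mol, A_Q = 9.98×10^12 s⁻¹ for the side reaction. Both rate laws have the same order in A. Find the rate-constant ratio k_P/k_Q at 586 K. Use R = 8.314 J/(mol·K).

With equal orders, S_{P/Q} = k_P/k_Q = (A_P/A_Q)·exp[(E_Q−E_P)/(RT)].
(E_Q−E_P)/(RT) = (144−83.5)×10³/(8.314×586) = 60500/4872 = 12.42.
k_P/k_Q = (3.32×10^7/9.98×10^12)·exp(12.42) = 3.327×10^-6 × 2.472×10^5 = 0.822.

0.822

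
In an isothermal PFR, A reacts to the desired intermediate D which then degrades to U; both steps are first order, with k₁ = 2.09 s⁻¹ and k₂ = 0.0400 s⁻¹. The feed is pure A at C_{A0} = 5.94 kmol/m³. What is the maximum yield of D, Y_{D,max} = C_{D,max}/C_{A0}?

0.926

Evaluating C_D at τ_opt = ln(k₂/k₁)/(k₂−k₁) gives C_{D,max}/C_{A0} = (k₁/k₂)^[k₂/(k₂−k₁)].
= (2.09/0.0400)^(0.0400/(0.0400−2.09)) = (52.25)^(-0.01951) = 0.9257.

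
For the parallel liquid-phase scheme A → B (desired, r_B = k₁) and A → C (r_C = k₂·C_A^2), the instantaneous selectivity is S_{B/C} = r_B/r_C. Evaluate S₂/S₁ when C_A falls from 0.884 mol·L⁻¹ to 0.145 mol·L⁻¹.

37.2

S_{B/C} = (k₁/k₂)·C_A^-2, so S₂/S₁ = (C_{A,2}/C_{A,1})^-2.
= (0.145/0.884)^(-2) = (0.1640)^(-2) = 37.2.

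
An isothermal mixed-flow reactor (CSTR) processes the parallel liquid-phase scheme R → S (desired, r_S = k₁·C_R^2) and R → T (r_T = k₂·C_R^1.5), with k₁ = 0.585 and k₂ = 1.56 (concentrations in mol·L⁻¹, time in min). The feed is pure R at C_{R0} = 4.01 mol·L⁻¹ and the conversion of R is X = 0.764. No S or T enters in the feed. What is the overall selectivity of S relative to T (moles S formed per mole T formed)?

0.365

Exit C_R = C_{R0}(1−X) = 4.01×0.236 = 0.9464 mol·L⁻¹.
A CSTR operates uniformly at the exit composition, giving r_S = 0.5239 and r_T = 1.436 (each k·C_R^n at C_R = 0.9464).
Overall selectivity = C_S/C_T = r_Sτ/(r_Tτ) = r_S/r_T = 0.365.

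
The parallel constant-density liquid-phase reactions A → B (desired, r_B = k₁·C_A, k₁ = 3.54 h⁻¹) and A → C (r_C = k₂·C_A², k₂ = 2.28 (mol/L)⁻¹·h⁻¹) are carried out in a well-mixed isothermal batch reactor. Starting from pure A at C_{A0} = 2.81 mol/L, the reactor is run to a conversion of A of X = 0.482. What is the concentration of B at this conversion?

C_A = C_{A0}(1−X) = 1.456 mol/L.
Along a PFR/batch, dC_B/dC_A = −r_B/(r_B+r_C) = −k₁/(k₁+k₂·C_A).
Integrating from C_{A0} to C_A: C_B = (3.54/2.28)·ln[(3.54+2.28·2.81)/(3.54+2.28·1.46)] = 1.553·ln(9.947/6.859) = 0.5772 mol/L.

0.577 mol/L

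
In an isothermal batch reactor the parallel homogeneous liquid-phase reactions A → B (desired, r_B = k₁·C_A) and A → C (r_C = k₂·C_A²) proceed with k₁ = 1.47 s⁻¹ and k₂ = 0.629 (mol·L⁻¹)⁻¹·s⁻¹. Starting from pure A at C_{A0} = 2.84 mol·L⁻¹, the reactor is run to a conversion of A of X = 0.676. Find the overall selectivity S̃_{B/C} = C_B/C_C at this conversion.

C_A = C_{A0}(1−X) = 0.9202 mol·L⁻¹.
Along a PFR/batch, dC_B/dC_A = −r_B/(r_B+r_C) = −k₁/(k₁+k₂·C_A).
Integrating from C_{A0} to C_A: C_B = (1.47/0.629)·ln[(1.47+0.629·2.84)/(1.47+0.629·0.920)] = 2.337·ln(3.256/2.049) = 1.083 mol·L⁻¹.
C_C = (C_{A0}−C_A)−C_B = 0.8369 mol·L⁻¹; S̃_{B/C} = 1.083/0.8369 = 1.29.

1.29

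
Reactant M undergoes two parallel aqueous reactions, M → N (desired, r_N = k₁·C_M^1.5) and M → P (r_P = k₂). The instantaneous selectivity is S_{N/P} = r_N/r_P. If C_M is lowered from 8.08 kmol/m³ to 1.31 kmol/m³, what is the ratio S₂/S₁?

S_{N/P} = (k₁/k₂)·C_M^1.5, so S₂/S₁ = (C_{M,2}/C_{M,1})^1.5.
= (1.31/8.08)^1.5 = (0.1621)^1.5 = 0.0653.
Selectivity toward N falls as C_M falls — high-concentration operation is favoured.

0.0653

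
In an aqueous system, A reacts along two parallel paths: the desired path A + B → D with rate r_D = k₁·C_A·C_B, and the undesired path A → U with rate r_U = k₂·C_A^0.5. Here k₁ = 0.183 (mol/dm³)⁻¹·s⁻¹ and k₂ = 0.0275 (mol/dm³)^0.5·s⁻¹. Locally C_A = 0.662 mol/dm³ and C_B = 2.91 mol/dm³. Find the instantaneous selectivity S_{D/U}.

15.8

S_{D/U} = r_D/r_U = (k₁·C_A·C_B)/(k₂·C_A^0.5) = (k₁/k₂)·C_A^0.5·C_B.
= (0.183×0.6620×2.910) / (0.0275×0.6620^0.5) = 0.3525/0.02237 = 15.8.
Since the desired path is higher order in A, keeping C_A high (PFR or concentrated feed) favours D.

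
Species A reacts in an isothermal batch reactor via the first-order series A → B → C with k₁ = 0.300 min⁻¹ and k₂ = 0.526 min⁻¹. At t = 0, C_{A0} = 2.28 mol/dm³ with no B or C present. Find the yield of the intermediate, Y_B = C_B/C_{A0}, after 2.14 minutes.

Solving the coupled first-order balances gives C_B(t) = [k₁/(k₂−k₁)]·C_{A0}·(e^(−k₁t) − e^(−k₂t)).
e^(−k₁t) = e^(−0.300×2.14) = e^(−0.6420) = 0.5262; e^(−k₂t) = e^(−1.126) = 0.3244.
C_B = 0.300×2.28/(0.526−0.300) × (0.5262−0.3244) = 3.027×0.2018 = 0.6107 mol/dm³.
Y_B = C_B/C_{A0} = 0.6107/2.28 = 0.268.

0.268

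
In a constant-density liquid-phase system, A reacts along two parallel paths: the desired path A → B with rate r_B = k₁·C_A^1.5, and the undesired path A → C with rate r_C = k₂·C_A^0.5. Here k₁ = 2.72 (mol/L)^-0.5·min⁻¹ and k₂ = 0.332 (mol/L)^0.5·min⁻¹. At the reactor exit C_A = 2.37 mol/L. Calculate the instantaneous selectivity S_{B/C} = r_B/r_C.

S_{B/C} = r_B/r_C = (k₁·C_A^1.5)/(k₂·C_A^0.5) = (k₁/k₂)·C_A.
= (2.72×2.370^1.5) / (0.332×2.370^0.5) = 9.924/0.5111 = 19.4.

19.4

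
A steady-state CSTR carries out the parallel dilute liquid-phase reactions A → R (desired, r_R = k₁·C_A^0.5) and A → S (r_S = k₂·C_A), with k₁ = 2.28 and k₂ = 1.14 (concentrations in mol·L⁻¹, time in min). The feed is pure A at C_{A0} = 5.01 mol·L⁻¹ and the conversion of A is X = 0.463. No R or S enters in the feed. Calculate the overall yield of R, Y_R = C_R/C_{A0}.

Exit C_A = C_{A0}(1−X) = 5.01×0.537 = 2.690 mol·L⁻¹.
In a CSTR the entire volume is at exit conditions, so r_R = 2.28×2.690^0.5 = 3.740 and r_S = 1.14×2.690 = 3.067.
Fraction of consumed A going to R: r_R/(r_R+r_S) = 0.5494.
C_R = 0.5494·C_{A0}·X = 0.5494×5.01×0.463 = 1.27 mol·L⁻¹; Y_R = C_R/C_{A0} = 0.254.

0.254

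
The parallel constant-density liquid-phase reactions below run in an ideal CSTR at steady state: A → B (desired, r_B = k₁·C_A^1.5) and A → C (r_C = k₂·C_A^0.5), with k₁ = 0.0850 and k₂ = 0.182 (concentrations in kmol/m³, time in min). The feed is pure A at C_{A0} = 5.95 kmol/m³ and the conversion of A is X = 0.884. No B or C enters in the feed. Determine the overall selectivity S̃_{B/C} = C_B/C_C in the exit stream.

Exit C_A = C_{A0}(1−X) = 5.95×0.116 = 0.6902 kmol/m³.
A CSTR operates uniformly at the exit composition, giving r_B = 0.04874 and r_C = 0.1512 (each k·C_A^n at C_A = 0.6902).
Overall selectivity = C_B/C_C = r_Bτ/(r_Cτ) = r_B/r_C = 0.322.

0.322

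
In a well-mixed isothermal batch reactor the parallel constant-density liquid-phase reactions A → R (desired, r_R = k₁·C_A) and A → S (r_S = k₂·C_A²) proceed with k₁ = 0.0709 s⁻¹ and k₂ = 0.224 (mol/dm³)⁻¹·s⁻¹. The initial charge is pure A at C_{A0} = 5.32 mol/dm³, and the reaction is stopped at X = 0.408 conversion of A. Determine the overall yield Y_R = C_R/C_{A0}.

C_A = C_{A0}(1−X) = 3.149 mol/dm³.
Along a PFR/batch, dC_R/dC_A = −r_R/(r_R+r_S) = −k₁/(k₁+k₂·C_A).
Integrating from C_{A0} to C_A: C_R = (0.0709/0.224)·ln[(0.0709+0.224·5.32)/(0.0709+0.224·3.15)] = 0.3165·ln(1.263/0.7764) = 0.1539 mol/dm³.
Y_R = C_R/C_{A0} = 0.1539/5.32 = 0.0289.

0.0289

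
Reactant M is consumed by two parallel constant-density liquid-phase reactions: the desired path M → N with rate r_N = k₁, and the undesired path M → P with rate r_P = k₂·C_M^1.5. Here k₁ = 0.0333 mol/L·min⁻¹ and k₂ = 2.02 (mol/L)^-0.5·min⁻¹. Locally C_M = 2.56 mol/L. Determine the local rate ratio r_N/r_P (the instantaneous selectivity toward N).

0.00402

S_{N/P} = r_N/r_P = (k₁)/(k₂·C_M^1.5) = (k₁/k₂)·C_M^-1.5.
= (0.0333) / (2.02×2.560^1.5) = 0.03330/8.274 = 0.00402.
The undesired path is higher order in M, so low C_M (CSTR or dilute feed) favours N.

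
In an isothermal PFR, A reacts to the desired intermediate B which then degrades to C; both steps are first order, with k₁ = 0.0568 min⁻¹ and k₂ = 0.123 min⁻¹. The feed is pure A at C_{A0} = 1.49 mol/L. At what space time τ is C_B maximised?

11.7 min

The intermediate peaks when r₁ = r₂, i.e. k₁e^(−k₁τ) = k₂e^(−k₂τ), giving τ_opt = ln(k₂/k₁)/(k₂−k₁).
= ln(0.123/0.0568)/(0.123−0.0568) = ln(2.165)/0.06620 = 0.7726/0.06620 = 11.7 min.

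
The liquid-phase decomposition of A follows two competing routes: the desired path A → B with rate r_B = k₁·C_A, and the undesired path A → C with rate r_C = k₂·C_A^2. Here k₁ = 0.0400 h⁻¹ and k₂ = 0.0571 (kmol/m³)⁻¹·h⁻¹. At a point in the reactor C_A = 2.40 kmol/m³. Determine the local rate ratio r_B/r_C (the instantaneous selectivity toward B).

0.292

S_{B/C} = r_B/r_C = (k₁·C_A)/(k₂·C_A^2) = (k₁/k₂)·C_A⁻¹.
= (0.0400×2.400) / (0.0571×2.400^2) = 0.09600/0.3289 = 0.292.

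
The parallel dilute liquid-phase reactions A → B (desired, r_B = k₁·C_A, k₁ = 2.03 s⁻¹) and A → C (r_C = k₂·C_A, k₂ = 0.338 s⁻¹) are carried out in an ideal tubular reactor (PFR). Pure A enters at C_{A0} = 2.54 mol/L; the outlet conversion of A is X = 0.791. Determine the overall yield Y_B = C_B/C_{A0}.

C_A = C_{A0}(1−X) = 0.5309 mol/L.
Both paths are first order in A, so the instantaneous fraction to B is constant: dC_B/d(−C_A) = k₁/(k₁+k₂) = 0.8573.
C_B = 0.8573·(C_{A0}−C_A) = 0.8573×2.009 = 1.72 mol/L.
Y_B = C_B/C_{A0} = 1.722/2.54 = 0.678.

0.678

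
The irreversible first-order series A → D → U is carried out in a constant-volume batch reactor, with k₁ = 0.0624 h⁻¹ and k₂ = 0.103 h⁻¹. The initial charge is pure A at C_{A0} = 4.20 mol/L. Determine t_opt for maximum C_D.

12.3 h

Setting dC_D/dt = 0 gives t_opt = ln(k₂/k₁)/(k₂−k₁).
= ln(0.103/0.0624)/(0.103−0.0624) = ln(1.651)/0.04060 = 0.5012/0.04060 = 12.3 h.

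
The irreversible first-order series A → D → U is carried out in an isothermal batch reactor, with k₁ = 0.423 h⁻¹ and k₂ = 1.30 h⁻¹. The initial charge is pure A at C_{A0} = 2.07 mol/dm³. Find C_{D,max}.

0.392 mol/dm³

At the optimum, C_{D,max}/C_{A0} = (k₁/k₂)^[k₂/(k₂−k₁)].
= (0.423/1.30)^(1.30/(1.30−0.423)) = (0.3254)^(1.482) = 0.1893.
C_{D,max} = 0.1893×2.07 = 0.392 mol/dm³.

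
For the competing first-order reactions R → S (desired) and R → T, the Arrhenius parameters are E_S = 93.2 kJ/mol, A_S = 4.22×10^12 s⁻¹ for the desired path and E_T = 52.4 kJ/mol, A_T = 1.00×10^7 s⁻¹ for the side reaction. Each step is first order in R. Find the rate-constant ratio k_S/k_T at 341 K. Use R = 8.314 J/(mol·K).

0.237

Since both paths have the same order in R, the concentration cancels and S_{S/T} = k_S/k_T = (A_S/A_T)·exp[(E_T−E_S)/(RT)].
(E_T−E_S)/(RT) = (52.4−93.2)×10³/(8.314×341) = -40800/2835 = -14.39.
k_S/k_T = (4.22×10^12/1.00×10^7)·exp(-14.39) = 4.220×10^5 × 5.623×10^-7 = 0.237.
Since E_S > E_T, raising the temperature improves selectivity toward S.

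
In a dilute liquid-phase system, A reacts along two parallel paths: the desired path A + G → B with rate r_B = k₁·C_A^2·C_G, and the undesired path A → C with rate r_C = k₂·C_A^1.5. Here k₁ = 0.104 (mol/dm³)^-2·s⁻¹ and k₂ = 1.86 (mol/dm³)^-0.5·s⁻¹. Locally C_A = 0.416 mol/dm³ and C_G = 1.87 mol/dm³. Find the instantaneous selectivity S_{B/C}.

S_{B/C} = r_B/r_C = (k₁·C_A^2·C_G)/(k₂·C_A^1.5) = (k₁/k₂)·C_A^0.5·C_G.
= (0.104×0.4160^2×1.870) / (1.86×0.4160^1.5) = 0.03366/0.4991 = 0.0674.

0.0674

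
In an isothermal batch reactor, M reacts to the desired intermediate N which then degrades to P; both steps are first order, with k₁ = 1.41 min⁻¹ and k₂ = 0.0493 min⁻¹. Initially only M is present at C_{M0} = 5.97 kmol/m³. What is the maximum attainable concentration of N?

5.29 kmol/m³

At the optimum, C_{N,max}/C_{M0} = (k₁/k₂)^[k₂/(k₂−k₁)].
= (1.41/0.0493)^(0.0493/(0.0493−1.41)) = (28.60)^(-0.03623) = 0.8856.
C_{N,max} = 0.8856×5.97 = 5.29 kmol/m³.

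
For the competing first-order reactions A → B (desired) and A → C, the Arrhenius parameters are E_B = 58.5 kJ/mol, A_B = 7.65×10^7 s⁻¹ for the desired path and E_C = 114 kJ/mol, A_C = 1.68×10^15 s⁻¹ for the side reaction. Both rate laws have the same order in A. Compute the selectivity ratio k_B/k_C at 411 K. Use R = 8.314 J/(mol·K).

0.515

With equal orders, S_{B/C} = k_B/k_C = (A_B/A_C)·exp[(E_C−E_B)/(RT)].
(E_C−E_B)/(RT) = (114−58.5)×10³/(8.314×411) = 55500/3417 = 16.24.
k_B/k_C = (7.65×10^7/1.68×10^15)·exp(16.24) = 4.554×10^-8 × 1.132×10^7 = 0.515.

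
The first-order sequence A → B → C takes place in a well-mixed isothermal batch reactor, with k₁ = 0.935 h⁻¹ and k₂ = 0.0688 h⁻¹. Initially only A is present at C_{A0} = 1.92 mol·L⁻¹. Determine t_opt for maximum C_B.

Setting dC_B/dt = 0 gives t_opt = ln(k₂/k₁)/(k₂−k₁).
= ln(0.0688/0.935)/(0.0688−0.935) = ln(0.07358)/-0.8662 = -2.609/-0.8662 = 3.01 h.

3.01 h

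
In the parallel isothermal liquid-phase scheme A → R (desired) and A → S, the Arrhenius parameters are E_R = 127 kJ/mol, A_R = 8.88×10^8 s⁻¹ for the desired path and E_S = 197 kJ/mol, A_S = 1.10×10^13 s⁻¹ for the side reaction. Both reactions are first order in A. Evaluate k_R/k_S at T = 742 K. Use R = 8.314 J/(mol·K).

6.84

With equal orders, S_{R/S} = k_R/k_S = (A_R/A_S)·exp[(E_S−E_R)/(RT)].
(E_S−E_R)/(RT) = (197−127)×10³/(8.314×742) = 70000/6169 = 11.35.
k_R/k_S = (8.88×10^8/1.10×10^13)·exp(11.35) = 8.073×10^-5 × 84718 = 6.84.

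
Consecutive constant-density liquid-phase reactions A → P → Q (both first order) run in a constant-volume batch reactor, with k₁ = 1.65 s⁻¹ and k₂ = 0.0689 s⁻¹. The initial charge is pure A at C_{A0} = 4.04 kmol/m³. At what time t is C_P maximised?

Setting dC_P/dt = 0 gives t_opt = ln(k₂/k₁)/(k₂−k₁).
= ln(0.0689/1.65)/(0.0689−1.65) = ln(0.04176)/-1.581 = -3.176/-1.581 = 2.01 s.

2.01 s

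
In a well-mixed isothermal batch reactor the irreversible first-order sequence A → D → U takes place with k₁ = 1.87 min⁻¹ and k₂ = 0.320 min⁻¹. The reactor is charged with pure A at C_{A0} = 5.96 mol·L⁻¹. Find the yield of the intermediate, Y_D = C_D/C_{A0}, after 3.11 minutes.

Solving the coupled first-order balances gives C_D(t) = [k₁/(k₂−k₁)]·C_{A0}·(e^(−k₁t) − e^(−k₂t)).
e^(−k₁t) = e^(−1.87×3.11) = e^(−5.816) = 0.002980; e^(−k₂t) = e^(−0.9952) = 0.3696.
C_D = 1.87×5.96/(0.320−1.87) × (0.002980−0.3696) = (-7.190)×(-0.3667) = 2.637 mol·L⁻¹.
Y_D = C_D/C_{A0} = 2.637/5.96 = 0.442.

0.442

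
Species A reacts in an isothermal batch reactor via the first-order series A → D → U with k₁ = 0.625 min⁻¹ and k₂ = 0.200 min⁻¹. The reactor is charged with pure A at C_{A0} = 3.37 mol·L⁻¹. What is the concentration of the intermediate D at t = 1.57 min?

1.76 mol·L⁻¹

For first-order series with pure A initially, C_D(t) = k₁C_{A0}/(k₂−k₁)·(e^(−k₁t) − e^(−k₂t)).
e^(−k₁t) = e^(−0.625×1.57) = e^(−0.9813) = 0.3748; e^(−k₂t) = e^(−0.3140) = 0.7305.
C_D = 0.625×3.37/(0.200−0.625) × (0.3748−0.7305) = (-4.956)×(-0.3557) = 1.763 mol·L⁻¹.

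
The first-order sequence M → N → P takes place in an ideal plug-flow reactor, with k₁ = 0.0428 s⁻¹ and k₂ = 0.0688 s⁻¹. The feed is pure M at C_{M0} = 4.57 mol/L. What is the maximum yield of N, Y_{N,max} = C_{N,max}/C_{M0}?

Evaluating C_N at τ_opt = ln(k₂/k₁)/(k₂−k₁) gives C_{N,max}/C_{M0} = (k₁/k₂)^[k₂/(k₂−k₁)].
= (0.0428/0.0688)^(0.0688/(0.0688−0.0428)) = (0.6221)^(2.646) = 0.2848.

0.285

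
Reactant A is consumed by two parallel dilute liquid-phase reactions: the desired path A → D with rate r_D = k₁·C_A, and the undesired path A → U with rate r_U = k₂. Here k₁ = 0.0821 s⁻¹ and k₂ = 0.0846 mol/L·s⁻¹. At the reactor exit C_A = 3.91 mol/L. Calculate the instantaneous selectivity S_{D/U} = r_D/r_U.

S_{D/U} = r_D/r_U = (k₁·C_A)/(k₂) = (k₁/k₂)·C_A.
= (0.0821×3.910) / (0.0846) = 0.3210/0.08460 = 3.79.
Since the desired path is higher order in A, keeping C_A high (PFR or concentrated feed) favours D.

3.79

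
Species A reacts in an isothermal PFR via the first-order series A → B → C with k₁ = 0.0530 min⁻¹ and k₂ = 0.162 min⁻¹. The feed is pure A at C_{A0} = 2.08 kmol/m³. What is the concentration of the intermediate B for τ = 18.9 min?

0.324 kmol/m³

The intermediate concentration in a first-order A→B→C sequence is C_B = k₁C_{A0}(e^(−k₁τ) − e^(−k₂τ))/(k₂−k₁).
e^(−k₁τ) = e^(−0.0530×18.9) = e^(−1.002) = 0.3673; e^(−k₂τ) = e^(−3.062) = 0.04680.
C_B = 0.0530×2.08/(0.162−0.0530) × (0.3673−0.04680) = 1.011×0.3205 = 0.3241 kmol/m³.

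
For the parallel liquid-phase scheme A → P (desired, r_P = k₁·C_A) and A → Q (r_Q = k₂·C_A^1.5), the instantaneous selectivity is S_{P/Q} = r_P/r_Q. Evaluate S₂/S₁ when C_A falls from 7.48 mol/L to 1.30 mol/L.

S_{P/Q} = (k₁/k₂)·C_A^-0.5, so S₂/S₁ = (C_{A,2}/C_{A,1})^-0.5.
= (1.30/7.48)^(-0.5) = (0.1738)^(-0.5) = 2.40.

2.40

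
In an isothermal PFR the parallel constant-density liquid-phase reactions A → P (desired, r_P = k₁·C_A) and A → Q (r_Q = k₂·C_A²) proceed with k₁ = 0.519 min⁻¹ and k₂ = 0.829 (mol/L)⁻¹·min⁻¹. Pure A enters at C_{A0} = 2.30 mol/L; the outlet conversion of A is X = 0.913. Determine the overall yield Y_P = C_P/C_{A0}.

C_A = C_{A0}(1−X) = 0.2001 mol/L.
Along a PFR/batch, dC_P/dC_A = −r_P/(r_P+r_Q) = −k₁/(k₁+k₂·C_A).
Integrating from C_{A0} to C_A: C_P = (0.519/0.829)·ln[(0.519+0.829·2.30)/(0.519+0.829·0.200)] = 0.6261·ln(2.426/0.6849) = 0.7917 mol/L.
Y_P = C_P/C_{A0} = 0.7917/2.30 = 0.344.

0.344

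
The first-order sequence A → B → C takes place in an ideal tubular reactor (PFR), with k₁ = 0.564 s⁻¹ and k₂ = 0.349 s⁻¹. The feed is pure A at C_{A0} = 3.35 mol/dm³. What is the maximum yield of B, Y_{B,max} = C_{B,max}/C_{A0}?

0.459

For a first-order series the maximum intermediate yield is C_{B,max}/C_{A0} = (k₁/k₂)^[k₂/(k₂−k₁)].
= (0.564/0.349)^(0.349/(0.349−0.564)) = (1.616)^(-1.623) = 0.4588.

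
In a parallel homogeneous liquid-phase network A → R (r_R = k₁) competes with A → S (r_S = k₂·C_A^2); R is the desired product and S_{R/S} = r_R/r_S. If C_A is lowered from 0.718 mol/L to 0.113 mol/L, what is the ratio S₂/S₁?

40.4

S_{R/S} = (k₁/k₂)·C_A^-2, so S₂/S₁ = (C_{A,2}/C_{A,1})^-2.
= (0.113/0.718)^(-2) = (0.1574)^(-2) = 40.4.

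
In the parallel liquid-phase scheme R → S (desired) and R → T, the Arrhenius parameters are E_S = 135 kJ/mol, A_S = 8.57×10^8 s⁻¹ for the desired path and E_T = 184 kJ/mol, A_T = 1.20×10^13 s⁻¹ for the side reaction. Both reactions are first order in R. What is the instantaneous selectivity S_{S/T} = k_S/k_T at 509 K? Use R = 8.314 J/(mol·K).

Since both paths have the same order in R, the concentration cancels and S_{S/T} = k_S/k_T = (A_S/A_T)·exp[(E_T−E_S)/(RT)].
(E_T−E_S)/(RT) = (184−135)×10³/(8.314×509) = 49000/4232 = 11.58.
k_S/k_T = (8.57×10^8/1.20×10^13)·exp(11.58) = 7.142×10^-5 × 1.068×10^5 = 7.63.
Since E_S < E_T, lowering the temperature improves selectivity toward S.

7.63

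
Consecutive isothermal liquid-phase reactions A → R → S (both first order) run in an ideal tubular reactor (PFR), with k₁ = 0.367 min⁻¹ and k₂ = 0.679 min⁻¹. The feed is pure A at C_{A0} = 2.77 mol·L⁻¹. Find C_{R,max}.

For a first-order series the maximum intermediate yield is C_{R,max}/C_{A0} = (k₁/k₂)^[k₂/(k₂−k₁)].
= (0.367/0.679)^(0.679/(0.679−0.367)) = (0.5405)^(2.176) = 0.2621.
C_{R,max} = 0.2621×2.77 = 0.726 mol·L⁻¹.

0.726 mol·L⁻¹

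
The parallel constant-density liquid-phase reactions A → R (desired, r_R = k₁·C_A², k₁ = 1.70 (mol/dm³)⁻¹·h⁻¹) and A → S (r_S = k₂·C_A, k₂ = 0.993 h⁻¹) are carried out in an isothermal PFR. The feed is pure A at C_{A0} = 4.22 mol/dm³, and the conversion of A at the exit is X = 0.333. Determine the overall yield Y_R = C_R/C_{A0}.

C_A = C_{A0}(1−X) = 2.815 mol/dm³.
Along a PFR/batch, dC_S/dC_A = −r_S/(r_R+r_S) = −k₂/(k₂+k₁·C_A).
Integrating from C_{A0} to C_A: C_S = (0.993/1.70)·ln[(0.993+1.70·4.22)/(0.993+1.70·2.81)] = 0.5841·ln(8.167/5.778) = 0.2021 mol/dm³.
Then C_R = (C_{A0}−C_A) − C_S = 1.405 − 0.2021 = 1.203 mol/dm³.
Y_R = C_R/C_{A0} = 1.203/4.22 = 0.285.

0.285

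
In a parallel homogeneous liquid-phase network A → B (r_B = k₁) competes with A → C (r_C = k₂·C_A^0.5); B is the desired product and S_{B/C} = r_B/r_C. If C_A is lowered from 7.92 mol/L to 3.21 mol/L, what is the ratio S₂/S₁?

S_{B/C} = (k₁/k₂)·C_A^-0.5, so S₂/S₁ = (C_{A,2}/C_{A,1})^-0.5.
= (3.21/7.92)^(-0.5) = (0.4053)^(-0.5) = 1.57.
Selectivity toward B rises as C_A falls — low-concentration operation is favoured.

1.57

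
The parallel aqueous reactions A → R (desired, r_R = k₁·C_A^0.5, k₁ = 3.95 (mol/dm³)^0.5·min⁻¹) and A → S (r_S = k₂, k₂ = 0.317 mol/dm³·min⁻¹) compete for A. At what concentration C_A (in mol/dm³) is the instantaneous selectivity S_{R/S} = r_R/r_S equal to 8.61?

0.477 mol/dm³

S_{R/S} = (k₁/k₂)·C_A^0.5 ⇒ C_A = (S·k₂/k₁)^(2).
= (8.61×0.317/3.95)^(2) = (0.6910)^(2) = 0.477 mol/dm³.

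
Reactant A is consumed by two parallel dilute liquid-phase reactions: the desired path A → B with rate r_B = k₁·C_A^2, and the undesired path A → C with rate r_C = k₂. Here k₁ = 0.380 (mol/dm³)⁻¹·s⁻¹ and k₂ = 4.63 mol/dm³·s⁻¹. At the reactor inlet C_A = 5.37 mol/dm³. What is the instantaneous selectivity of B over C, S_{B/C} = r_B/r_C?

S_{B/C} = r_B/r_C = (k₁·C_A^2)/(k₂) = (k₁/k₂)·C_A^2.
= (0.380×5.370^2) / (4.63) = 10.96/4.630 = 2.37.
Since the desired path is higher order in A, keeping C_A high (PFR or concentrated feed) favours B.

2.37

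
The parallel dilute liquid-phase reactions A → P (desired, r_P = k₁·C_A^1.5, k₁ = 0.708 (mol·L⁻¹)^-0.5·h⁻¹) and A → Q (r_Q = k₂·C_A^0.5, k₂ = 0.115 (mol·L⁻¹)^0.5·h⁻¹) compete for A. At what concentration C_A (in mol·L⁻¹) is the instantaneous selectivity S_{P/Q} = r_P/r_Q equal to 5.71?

S_{P/Q} = (k₁/k₂)·C_A ⇒ C_A = S·k₂/k₁.
= 5.71×0.115/0.708 = 0.927 mol·L⁻¹.

0.927 mol·L⁻¹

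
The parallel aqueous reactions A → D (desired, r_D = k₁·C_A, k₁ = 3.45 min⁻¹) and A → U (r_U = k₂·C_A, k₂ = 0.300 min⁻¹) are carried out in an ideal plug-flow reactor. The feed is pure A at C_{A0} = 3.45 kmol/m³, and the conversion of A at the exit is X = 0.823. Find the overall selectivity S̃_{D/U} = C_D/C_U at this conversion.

11.5

C_A = C_{A0}(1−X) = 0.6107 kmol/m³.
Both paths are first order in A, so the instantaneous fraction to D is constant: dC_D/d(−C_A) = k₁/(k₁+k₂) = 0.9200.
C_D = 0.9200·(C_{A0}−C_A) = 0.9200×2.839 = 2.61 kmol/m³.
C_U = (C_{A0}−C_A)−C_D = 0.2271 kmol/m³; S̃_{D/U} = 2.612/0.2271 = 11.5.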